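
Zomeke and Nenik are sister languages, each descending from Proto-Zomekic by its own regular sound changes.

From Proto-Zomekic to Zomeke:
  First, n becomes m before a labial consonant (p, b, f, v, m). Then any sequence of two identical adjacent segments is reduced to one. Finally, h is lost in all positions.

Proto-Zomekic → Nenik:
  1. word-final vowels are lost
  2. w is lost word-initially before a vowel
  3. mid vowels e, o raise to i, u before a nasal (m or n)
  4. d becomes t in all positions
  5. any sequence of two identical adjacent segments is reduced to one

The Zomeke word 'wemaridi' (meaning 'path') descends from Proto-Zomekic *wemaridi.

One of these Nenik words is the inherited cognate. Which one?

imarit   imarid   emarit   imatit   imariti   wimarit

imarit

Nenik: start from *wemaridi.
  rule 1 (apocope): wemaridi → wemarid
  rule 2 (glide loss): wemarid → emarid
  rule 3 (pre-nasal raising): emarid → imarid
  rule 4 (unconditioned shift): imarid → imarit
  rule 5: no change — imarit
  ⇒ Nenik imarit
Only 'imarit' matches the regular Nenik development of *wemaridi.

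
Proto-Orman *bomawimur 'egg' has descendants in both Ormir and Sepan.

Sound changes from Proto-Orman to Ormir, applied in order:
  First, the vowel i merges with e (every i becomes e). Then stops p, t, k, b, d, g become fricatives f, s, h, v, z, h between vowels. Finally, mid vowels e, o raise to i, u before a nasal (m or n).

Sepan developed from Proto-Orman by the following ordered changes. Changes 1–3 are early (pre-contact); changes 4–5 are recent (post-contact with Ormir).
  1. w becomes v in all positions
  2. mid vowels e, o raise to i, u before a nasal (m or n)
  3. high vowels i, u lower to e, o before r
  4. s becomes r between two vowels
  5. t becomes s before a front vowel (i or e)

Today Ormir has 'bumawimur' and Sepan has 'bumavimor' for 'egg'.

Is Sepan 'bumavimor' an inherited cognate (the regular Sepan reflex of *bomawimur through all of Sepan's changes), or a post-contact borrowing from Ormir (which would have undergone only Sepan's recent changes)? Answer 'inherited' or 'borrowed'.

inherited

If inherited, *bomawimur would pass through all of Sepan's changes:
Sepan: *bomawimur > bomavimur > bumavimur > bumavimor  (by unconditioned shift, pre-nasal raising, pre-rhotic lowering)
If borrowed from Ormir 'bumawimur' after the early changes, it would undergo only the recent ones:
  rule 4 (rhotacism): no change (bumawimur)
  rule 5 (palatalisation): no change (bumawimur)
  ⇒ as a loan: bumawimur
Sepan 'bumavimor' matches the inherited outcome exactly, so it is an inherited cognate, not a loan.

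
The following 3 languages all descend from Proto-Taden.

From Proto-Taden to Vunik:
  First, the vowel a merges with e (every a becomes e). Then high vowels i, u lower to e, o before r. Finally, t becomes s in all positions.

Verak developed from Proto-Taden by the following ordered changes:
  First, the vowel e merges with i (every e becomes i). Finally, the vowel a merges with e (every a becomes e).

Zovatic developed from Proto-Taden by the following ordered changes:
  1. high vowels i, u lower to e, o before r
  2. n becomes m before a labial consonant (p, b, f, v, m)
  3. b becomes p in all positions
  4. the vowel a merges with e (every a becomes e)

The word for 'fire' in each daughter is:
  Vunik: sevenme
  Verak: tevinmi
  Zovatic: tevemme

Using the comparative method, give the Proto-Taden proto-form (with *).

*tavenme

Position 5: Vunik has n, Verak has n, Zovatic has m. Vunik preserves n here (none of its changes turn any other segment into n), so the proto-segment is *n.
Position 4: Vunik has e, Verak has i, Zovatic has e. Taking the neighbouring segments as reconstructed: Vunik e could go back to *a or *e; Verak i could go back to *e or *i; Zovatic e could go back to *a or *e — the one source consistent with every daughter is *e.
Position 1: Vunik has s, Verak has t, Zovatic has t. Verak preserves t here (none of its changes turn any other segment into t), so the proto-segment is *t.
Continuing position by position gives *tavenme; check it forward:
Vunik: *tavenme
  tavenme → tevenme   [vowel merger]
  tevenme (rule 2 does not apply)
  tevenme → sevenme   [unconditioned shift]
  giving Vunik sevenme.
Verak: start from *tavenme.
  rule 1 (vowel merger): tavenme → tavinmi
  rule 2 (vowel merger): tavinmi → tevinmi
  ⇒ Verak tevinmi
Zovatic: start from *tavenme.
  rule 1: no change — tavenme
  rule 2 (nasal place assimilation): tavenme → tavemme
  rule 3: no change — tavemme
  rule 4 (vowel merger): tavemme → tevemme
  ⇒ Zovatic tevemme
Only *tavenme yields all of Vunik sevenme, Verak tevinmi, Zovatic tevemme.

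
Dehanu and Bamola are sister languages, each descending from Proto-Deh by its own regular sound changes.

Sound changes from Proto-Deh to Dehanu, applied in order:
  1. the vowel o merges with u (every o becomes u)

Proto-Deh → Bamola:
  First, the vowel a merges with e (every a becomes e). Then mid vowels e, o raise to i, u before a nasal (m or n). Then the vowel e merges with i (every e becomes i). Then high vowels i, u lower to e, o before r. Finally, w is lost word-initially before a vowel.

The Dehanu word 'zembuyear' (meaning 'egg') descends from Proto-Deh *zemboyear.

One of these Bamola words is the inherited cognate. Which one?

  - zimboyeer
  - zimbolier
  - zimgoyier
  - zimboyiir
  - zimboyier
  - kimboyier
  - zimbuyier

zimboyier

Bamola: *zemboyear > zemboyeer > zimboyeer > zimboyiir > zimboyier  (by vowel merger, pre-nasal raising, vowel merger, pre-rhotic lowering)
The other candidates each miss or misapply at least one Bamola change.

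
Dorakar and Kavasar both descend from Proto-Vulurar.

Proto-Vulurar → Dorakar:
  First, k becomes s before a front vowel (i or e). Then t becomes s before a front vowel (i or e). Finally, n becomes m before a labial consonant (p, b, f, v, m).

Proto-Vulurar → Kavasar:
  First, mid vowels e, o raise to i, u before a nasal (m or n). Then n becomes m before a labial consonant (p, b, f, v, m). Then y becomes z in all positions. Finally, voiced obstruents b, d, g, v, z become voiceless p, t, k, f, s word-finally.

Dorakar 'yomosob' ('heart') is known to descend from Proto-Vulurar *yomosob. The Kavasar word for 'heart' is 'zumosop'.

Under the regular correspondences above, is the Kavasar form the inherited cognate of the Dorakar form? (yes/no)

yes

Derive the expected Kavasar reflex of *yomosob:
Kavasar: start from *yomosob.
  rule 1 (pre-nasal raising): yomosob → yumosob
  rule 2: no change — yumosob
  rule 3 (unconditioned shift): yumosob → zumosob
  rule 4 (final devoicing): zumosob → zumosop
  ⇒ Kavasar zumosop
Kavasar 'zumosop' matches the regular reflex exactly, so the pair is cognate.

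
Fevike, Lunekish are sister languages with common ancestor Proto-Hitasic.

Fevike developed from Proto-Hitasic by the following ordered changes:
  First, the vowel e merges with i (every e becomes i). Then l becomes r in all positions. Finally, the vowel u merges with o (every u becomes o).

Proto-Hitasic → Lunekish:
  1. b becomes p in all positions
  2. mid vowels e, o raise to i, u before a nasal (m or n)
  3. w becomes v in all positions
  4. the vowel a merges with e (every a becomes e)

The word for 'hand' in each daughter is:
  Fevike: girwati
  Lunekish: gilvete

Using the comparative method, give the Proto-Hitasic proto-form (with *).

Position 4: Fevike has w, Lunekish has v. Fevike preserves w here (none of its changes turn any other segment into w), so the proto-segment is *w.
Position 5: Fevike has a, Lunekish has e. Fevike preserves a here (none of its changes turn any other segment into a), so the proto-segment is *a.
Continuing position by position gives *gilwate; check it forward:
Fevike: *gilwate
  gilwate → gilwati   [vowel merger]
  gilwati → girwati   [unconditioned shift]
  girwati (rule 3 does not apply)
  giving Fevike girwati.
Lunekish: *gilwate > gilvate > gilvete  (by unconditioned shift, vowel merger)
No other proto-form is consistent with every reflex, so the reconstruction is *gilwate.

*gilwate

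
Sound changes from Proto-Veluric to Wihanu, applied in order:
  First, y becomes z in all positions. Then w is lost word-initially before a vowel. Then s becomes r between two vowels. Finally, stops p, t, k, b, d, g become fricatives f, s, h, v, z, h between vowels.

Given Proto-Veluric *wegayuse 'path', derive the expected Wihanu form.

ehazure

Wihanu: *wegayuse
  wegayuse → wegazuse   [unconditioned shift]
  wegazuse → egazuse   [glide loss]
  egazuse → egazure   [rhotacism]
  egazure → ehazure   [intervocalic lenition]
  giving Wihanu ehazure.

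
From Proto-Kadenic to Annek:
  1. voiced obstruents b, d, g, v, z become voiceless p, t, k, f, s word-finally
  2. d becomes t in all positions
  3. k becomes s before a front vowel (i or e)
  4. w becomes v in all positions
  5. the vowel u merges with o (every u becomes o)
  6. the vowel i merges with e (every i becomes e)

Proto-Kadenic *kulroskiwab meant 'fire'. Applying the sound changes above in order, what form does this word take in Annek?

Annek: *kulroskiwab > kulroskiwap > kulrossiwap > kulrossivap > kolrossivap > kolrossevap  (by final devoicing, palatalisation, unconditioned shift, vowel merger, vowel merger)

kolrossevap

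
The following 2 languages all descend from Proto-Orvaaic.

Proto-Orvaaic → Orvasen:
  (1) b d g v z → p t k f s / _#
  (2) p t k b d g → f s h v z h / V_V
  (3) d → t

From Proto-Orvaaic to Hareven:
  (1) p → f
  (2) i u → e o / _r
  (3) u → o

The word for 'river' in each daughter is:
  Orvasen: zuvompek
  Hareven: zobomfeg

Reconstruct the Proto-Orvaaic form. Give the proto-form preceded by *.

Position 3: Orvasen has v, Hareven has b. Hareven preserves b here (none of its changes turn any other segment into b), so the proto-segment is *b.
Position 6: Orvasen has p, Hareven has f. Taking the neighbouring segments as reconstructed: Orvasen p can only go back to *p; Hareven f could go back to *p or *f — the one source consistent with every daughter is *p.
Verify the candidate proto-form against each daughter:
Orvasen: start from *zubompeg.
  rule 1 (final devoicing): zubompeg → zubompek
  rule 2 (intervocalic lenition): zubompek → zuvompek
  rule 3: no change — zuvompek
  ⇒ Orvasen zuvompek
Hareven: *zubompeg
  zubompeg → zubomfeg   [unconditioned shift]
  zubomfeg (rule 2 does not apply)
  zubomfeg → zobomfeg   [vowel merger]
  giving Hareven zobomfeg.
*zubompeg is the unique common source.

*zubompeg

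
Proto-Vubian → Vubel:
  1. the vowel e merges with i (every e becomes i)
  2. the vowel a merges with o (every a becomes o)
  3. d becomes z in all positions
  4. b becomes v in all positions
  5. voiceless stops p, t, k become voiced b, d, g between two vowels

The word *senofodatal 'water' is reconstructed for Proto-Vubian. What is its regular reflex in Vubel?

sinofozodol

Vubel: *senofodatal
  senofodatal → sinofodatal   [vowel merger]
  sinofodatal → sinofodotol   [vowel merger]
  sinofodotol → sinofozotol   [unconditioned shift]
  sinofozotol (rule 4 does not apply)
  sinofozotol → sinofozodol   [intervocalic voicing]
  giving Vubel sinofozodol.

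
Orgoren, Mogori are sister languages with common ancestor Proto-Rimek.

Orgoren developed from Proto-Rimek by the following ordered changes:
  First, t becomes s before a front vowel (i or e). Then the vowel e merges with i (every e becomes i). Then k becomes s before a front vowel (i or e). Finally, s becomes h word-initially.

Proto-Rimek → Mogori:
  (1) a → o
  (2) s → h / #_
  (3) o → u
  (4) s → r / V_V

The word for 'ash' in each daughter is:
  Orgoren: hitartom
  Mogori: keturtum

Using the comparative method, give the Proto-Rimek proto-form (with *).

Position 4: Orgoren has a, Mogori has u. Orgoren preserves a here (none of its changes turn any other segment into a), so the proto-segment is *a.
Position 1: Orgoren has h, Mogori has k. Mogori preserves k here (none of its changes turn any other segment into k), so the proto-segment is *k.
This points to *ketartom. Verify forward in each daughter:
Orgoren: start from *ketartom.
  rule 1: no change — ketartom
  rule 2 (vowel merger): ketartom → kitartom
  rule 3 (palatalisation): kitartom → sitartom
  rule 4 (debuccalisation): sitartom → hitartom
  ⇒ Orgoren hitartom
Mogori: *ketartom > ketortom > keturtum  (by vowel merger, vowel merger)
*ketartom is the unique common source.

*ketartom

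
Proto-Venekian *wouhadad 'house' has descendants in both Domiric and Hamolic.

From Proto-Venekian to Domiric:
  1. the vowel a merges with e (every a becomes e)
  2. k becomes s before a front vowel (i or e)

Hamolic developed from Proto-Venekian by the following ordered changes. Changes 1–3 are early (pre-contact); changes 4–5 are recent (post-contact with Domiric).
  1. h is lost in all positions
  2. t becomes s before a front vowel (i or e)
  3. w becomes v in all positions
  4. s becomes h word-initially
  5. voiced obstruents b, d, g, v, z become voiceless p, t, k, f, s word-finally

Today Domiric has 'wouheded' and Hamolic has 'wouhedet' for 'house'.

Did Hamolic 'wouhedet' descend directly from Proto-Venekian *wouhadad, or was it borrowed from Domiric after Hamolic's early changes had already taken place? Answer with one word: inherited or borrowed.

borrowed

If inherited, *wouhadad would pass through all of Hamolic's changes:
Hamolic: *wouhadad
  wouhadad → wouadad   [h-loss]
  wouadad (rule 2 does not apply)
  wouadad → vouadad   [unconditioned shift]
  vouadad (rule 4 does not apply)
  vouadad → vouadat   [final devoicing]
  giving Hamolic vouadat.
If borrowed from Domiric 'wouheded' after the early changes, it would undergo only the recent ones:
  rule 4 (debuccalisation): no change (wouheded)
  rule 5 (final devoicing): wouheded → wouhedet
  ⇒ as a loan: wouhedet
Hamolic 'wouhedet' matches the loan outcome 'wouhedet', not the inherited 'vouadat' — it skipped the early Hamolic changes, so it was borrowed from Domiric.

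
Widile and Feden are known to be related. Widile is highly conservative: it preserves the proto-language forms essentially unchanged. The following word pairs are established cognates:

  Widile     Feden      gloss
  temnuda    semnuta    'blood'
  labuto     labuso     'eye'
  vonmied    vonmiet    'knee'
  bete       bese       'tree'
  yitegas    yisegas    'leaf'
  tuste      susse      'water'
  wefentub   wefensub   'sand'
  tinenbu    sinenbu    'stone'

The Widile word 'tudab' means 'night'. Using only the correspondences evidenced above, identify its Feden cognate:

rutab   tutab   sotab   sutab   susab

tuste ~ susse — Widile t corresponds to Feden s word-initially before a back vowel.
temnuda ~ semnuta — Widile d corresponds to Feden t between vowels (before a back vowel).
Applying these to Widile 'tudab':
  tudab → sudab   (t→s word-initially before a back vowel)
  sudab → sutab   (d→t between vowels (before a back vowel))
So the Feden cognate is 'sutab'.

sutab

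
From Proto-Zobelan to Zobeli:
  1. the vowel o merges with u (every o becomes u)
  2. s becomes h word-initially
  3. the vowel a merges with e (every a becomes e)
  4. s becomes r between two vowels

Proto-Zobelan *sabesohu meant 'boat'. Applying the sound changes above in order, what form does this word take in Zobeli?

Zobeli: *sabesohu > sabesuhu > habesuhu > hebesuhu > heberuhu  (by vowel merger, debuccalisation, vowel merger, rhotacism)

heberuhu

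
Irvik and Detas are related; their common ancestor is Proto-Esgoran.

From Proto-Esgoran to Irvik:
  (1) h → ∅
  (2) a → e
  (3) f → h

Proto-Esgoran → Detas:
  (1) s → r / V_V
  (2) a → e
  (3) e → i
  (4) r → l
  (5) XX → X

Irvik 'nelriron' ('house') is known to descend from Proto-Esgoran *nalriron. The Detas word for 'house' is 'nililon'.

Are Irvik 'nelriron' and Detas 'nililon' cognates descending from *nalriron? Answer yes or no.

yes

Derive the expected Detas reflex of *nalriron:
Detas: *nalriron
  nalriron (rule 1 does not apply)
  nalriron → nelriron   [vowel merger]
  nelriron → nilriron   [vowel merger]
  nilriron → nillilon   [unconditioned shift]
  nillilon → nililon   [degemination]
  giving Detas nililon.
Detas 'nililon' matches the regular reflex exactly, so the pair is cognate.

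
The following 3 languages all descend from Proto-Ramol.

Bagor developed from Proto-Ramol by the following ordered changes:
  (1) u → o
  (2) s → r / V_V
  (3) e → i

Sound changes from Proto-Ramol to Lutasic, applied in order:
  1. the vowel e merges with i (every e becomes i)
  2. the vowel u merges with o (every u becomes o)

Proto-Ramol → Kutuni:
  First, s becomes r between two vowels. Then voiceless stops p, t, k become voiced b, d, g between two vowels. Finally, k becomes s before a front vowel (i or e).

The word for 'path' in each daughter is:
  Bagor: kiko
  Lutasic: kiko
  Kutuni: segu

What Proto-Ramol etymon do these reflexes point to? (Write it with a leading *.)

Position 1: Bagor has k, Lutasic has k, Kutuni has s. Bagor preserves k here (none of its changes turn any other segment into k), so the proto-segment is *k.
Position 3: Bagor has k, Lutasic has k, Kutuni has g. Bagor preserves k here (none of its changes turn any other segment into k), so the proto-segment is *k.
Position 2: Bagor has i, Lutasic has i, Kutuni has e. Kutuni preserves e here (none of its changes turn any other segment into e), so the proto-segment is *e.
Continuing position by position gives *keku; check it forward:
Bagor: start from *keku.
  rule 1 (vowel merger): keku → keko
  rule 2: no change — keko
  rule 3 (vowel merger): keko → kiko
  ⇒ Bagor kiko
Lutasic: *keku
  keku → kiku   [vowel merger]
  kiku → kiko   [vowel merger]
  giving Lutasic kiko.
Kutuni: *keku
  keku (rule 1 does not apply)
  keku → kegu   [intervocalic voicing]
  kegu → segu   [palatalisation]
  giving Kutuni segu.
No other proto-form is consistent with every reflex, so the reconstruction is *keku.

*keku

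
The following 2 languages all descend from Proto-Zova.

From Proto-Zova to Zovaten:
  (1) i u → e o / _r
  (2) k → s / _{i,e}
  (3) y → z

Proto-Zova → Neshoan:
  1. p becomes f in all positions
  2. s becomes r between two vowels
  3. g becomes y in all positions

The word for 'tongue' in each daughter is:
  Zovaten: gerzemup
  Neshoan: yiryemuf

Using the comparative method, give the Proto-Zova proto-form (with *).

*giryemup

Position 8: Zovaten has p, Neshoan has f. Zovaten preserves p here (none of its changes turn any other segment into p), so the proto-segment is *p.
Position 4: Zovaten has z, Neshoan has y. Taking the neighbouring segments as reconstructed: Zovaten z could go back to *z or *y; Neshoan y could go back to *g or *y — the one source consistent with every daughter is *y.
Position 2: Zovaten has e, Neshoan has i. Neshoan preserves i here (none of its changes turn any other segment into i), so the proto-segment is *i.
Continuing position by position gives *giryemup; check it forward:
Zovaten: start from *giryemup.
  rule 1 (pre-rhotic lowering): giryemup → geryemup
  rule 2: no change — geryemup
  rule 3 (unconditioned shift): geryemup → gerzemup
  ⇒ Zovaten gerzemup
Neshoan: *giryemup > giryemuf > yiryemuf  (by unconditioned shift, unconditioned shift)
*giryemup is the unique common source.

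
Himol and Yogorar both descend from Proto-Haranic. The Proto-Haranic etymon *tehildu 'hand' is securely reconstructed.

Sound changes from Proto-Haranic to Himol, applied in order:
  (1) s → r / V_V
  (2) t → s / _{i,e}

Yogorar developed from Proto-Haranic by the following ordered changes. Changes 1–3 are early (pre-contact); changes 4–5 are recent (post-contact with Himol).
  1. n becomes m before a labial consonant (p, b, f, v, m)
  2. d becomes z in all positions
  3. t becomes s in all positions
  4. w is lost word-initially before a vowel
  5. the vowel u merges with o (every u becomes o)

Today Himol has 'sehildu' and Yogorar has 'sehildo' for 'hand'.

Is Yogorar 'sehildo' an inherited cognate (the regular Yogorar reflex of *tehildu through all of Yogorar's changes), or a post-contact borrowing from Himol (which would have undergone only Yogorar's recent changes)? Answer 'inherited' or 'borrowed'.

If inherited, *tehildu would pass through all of Yogorar's changes:
Yogorar: *tehildu
  tehildu (rule 1 does not apply)
  tehildu → tehilzu   [unconditioned shift]
  tehilzu → sehilzu   [unconditioned shift]
  sehilzu (rule 4 does not apply)
  sehilzu → sehilzo   [vowel merger]
  giving Yogorar sehilzo.
If borrowed from Himol 'sehildu' after the early changes, it would undergo only the recent ones:
  rule 4 (glide loss): no change (sehildu)
  rule 5 (vowel merger): sehildu → sehildo
  ⇒ as a loan: sehildo
Yogorar 'sehildo' matches the loan outcome 'sehildo', not the inherited 'sehilzo' — it skipped the early Yogorar changes, so it was borrowed from Himol.

borrowed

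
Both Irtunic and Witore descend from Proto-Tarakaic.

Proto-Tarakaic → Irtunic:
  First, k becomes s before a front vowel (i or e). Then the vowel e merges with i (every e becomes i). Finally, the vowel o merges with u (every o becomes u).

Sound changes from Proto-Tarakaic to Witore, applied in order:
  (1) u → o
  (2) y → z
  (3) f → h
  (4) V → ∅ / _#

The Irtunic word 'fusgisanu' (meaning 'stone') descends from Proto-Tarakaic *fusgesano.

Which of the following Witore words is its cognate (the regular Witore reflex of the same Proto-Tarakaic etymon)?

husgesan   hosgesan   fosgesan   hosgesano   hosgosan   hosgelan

Witore: start from *fusgesano.
  rule 1 (vowel merger): fusgesano → fosgesano
  rule 2: no change — fosgesano
  rule 3 (unconditioned shift): fosgesano → hosgesano
  rule 4 (apocope): hosgesano → hosgesan
  ⇒ Witore hosgesan
The other candidates each miss or misapply at least one Witore change.

hosgesan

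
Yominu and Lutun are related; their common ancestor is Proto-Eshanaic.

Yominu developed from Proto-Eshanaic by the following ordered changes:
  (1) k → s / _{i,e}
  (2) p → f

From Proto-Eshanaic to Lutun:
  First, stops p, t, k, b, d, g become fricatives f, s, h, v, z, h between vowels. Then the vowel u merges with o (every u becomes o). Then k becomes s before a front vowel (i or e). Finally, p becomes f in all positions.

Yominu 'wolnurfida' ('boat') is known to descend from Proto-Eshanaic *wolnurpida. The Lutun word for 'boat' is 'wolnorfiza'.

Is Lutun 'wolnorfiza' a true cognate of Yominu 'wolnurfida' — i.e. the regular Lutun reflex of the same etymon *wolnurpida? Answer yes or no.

Derive the expected Lutun reflex of *wolnurpida:
Lutun: *wolnurpida > wolnurpiza > wolnorpiza > wolnorfiza  (by intervocalic lenition, vowel merger, unconditioned shift)
Lutun 'wolnorfiza' matches the regular reflex exactly, so the pair is cognate.

yes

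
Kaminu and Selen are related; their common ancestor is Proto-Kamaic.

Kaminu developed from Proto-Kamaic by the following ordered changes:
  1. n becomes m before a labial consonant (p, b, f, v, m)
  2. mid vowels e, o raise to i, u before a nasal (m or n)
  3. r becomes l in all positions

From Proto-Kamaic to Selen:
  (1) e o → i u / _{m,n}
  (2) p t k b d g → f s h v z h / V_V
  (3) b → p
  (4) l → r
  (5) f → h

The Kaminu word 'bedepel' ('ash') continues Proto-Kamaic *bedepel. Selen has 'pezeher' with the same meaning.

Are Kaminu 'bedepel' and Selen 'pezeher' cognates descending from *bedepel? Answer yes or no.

Derive the expected Selen reflex of *bedepel:
Selen: start from *bedepel.
  rule 1: no change — bedepel
  rule 2 (intervocalic lenition): bedepel → bezefel
  rule 3 (unconditioned shift): bezefel → pezefel
  rule 4 (unconditioned shift): pezefel → pezefer
  rule 5 (unconditioned shift): pezefer → pezeher
  ⇒ Selen pezeher
Selen 'pezeher' matches the regular reflex exactly, so the pair is cognate.

yes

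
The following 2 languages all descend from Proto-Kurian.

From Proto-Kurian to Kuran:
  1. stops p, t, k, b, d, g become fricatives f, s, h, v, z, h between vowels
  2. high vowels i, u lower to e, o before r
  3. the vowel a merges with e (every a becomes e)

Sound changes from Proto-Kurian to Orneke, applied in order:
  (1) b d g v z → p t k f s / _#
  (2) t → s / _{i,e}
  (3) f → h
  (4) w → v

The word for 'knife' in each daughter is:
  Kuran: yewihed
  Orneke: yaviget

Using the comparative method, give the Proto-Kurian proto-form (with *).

Position 5: Kuran has h, Orneke has g. Orneke preserves g here (none of its changes turn any other segment into g), so the proto-segment is *g.
Position 3: Kuran has w, Orneke has v. Kuran preserves w here (none of its changes turn any other segment into w), so the proto-segment is *w.
Continuing position by position gives *yawiged; check it forward:
Kuran: *yawiged > yawihed > yewihed  (by intervocalic lenition, vowel merger)
Orneke: start from *yawiged.
  rule 1 (final devoicing): yawiged → yawiget
  rule 2: no change — yawiget
  rule 3: no change — yawiget
  rule 4 (unconditioned shift): yawiget → yaviget
  ⇒ Orneke yaviget
*yawiged is the unique common source.

*yawiged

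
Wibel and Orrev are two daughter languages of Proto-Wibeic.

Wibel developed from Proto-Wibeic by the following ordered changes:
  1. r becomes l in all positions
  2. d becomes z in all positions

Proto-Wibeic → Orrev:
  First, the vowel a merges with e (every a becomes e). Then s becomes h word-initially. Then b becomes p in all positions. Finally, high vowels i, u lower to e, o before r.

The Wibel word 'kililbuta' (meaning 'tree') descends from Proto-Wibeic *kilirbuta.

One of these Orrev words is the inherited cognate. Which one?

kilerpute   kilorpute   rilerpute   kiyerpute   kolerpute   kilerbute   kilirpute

Orrev: *kilirbuta
  kilirbuta → kilirbute   [vowel merger]
  kilirbute (rule 2 does not apply)
  kilirbute → kilirpute   [unconditioned shift]
  kilirpute → kilerpute   [pre-rhotic lowering]
  giving Orrev kilerpute.
The other candidates each miss or misapply at least one Orrev change.

kilerpute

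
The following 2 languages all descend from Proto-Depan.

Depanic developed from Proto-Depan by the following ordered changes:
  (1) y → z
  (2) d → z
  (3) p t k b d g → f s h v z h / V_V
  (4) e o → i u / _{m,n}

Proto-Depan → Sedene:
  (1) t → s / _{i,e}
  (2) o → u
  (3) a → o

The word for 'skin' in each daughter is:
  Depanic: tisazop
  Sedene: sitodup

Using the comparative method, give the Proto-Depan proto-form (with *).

*titadop

Position 4: Depanic has a, Sedene has o. Depanic preserves a here (none of its changes turn any other segment into a), so the proto-segment is *a.
Position 3: Depanic has s, Sedene has t. Sedene preserves t here (none of its changes turn any other segment into t), so the proto-segment is *t.
Verify the candidate proto-form against each daughter:
Depanic: start from *titadop.
  rule 1: no change — titadop
  rule 2 (unconditioned shift): titadop → titazop
  rule 3 (intervocalic lenition): titazop → tisazop
  rule 4: no change — tisazop
  ⇒ Depanic tisazop
Sedene: start from *titadop.
  rule 1 (palatalisation): titadop → sitadop
  rule 2 (vowel merger): sitadop → sitadup
  rule 3 (vowel merger): sitadup → sitodup
  ⇒ Sedene sitodup
Only *titadop yields all of Depanic tisazop, Sedene sitodup.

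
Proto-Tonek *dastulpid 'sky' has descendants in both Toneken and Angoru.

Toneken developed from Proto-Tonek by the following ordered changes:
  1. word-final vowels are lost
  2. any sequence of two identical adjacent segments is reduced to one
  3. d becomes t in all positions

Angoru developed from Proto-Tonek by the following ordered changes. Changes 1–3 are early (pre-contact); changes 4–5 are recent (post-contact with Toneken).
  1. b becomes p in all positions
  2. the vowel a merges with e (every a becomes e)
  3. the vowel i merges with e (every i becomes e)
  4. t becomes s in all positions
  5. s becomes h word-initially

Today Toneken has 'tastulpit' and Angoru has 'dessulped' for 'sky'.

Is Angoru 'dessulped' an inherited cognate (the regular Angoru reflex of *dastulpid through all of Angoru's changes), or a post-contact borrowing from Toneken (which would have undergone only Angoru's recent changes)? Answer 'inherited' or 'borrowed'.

inherited

If inherited, *dastulpid would pass through all of Angoru's changes:
Angoru: *dastulpid
  dastulpid (rule 1 does not apply)
  dastulpid → destulpid   [vowel merger]
  destulpid → destulped   [vowel merger]
  destulped → dessulped   [unconditioned shift]
  dessulped (rule 5 does not apply)
  giving Angoru dessulped.
If borrowed from Toneken 'tastulpit' after the early changes, it would undergo only the recent ones:
  rule 4 (unconditioned shift): tastulpit → sassulpis
  rule 5 (debuccalisation): sassulpis → hassulpis
  ⇒ as a loan: hassulpis
Angoru 'dessulped' matches the inherited outcome exactly, so it is an inherited cognate, not a loan.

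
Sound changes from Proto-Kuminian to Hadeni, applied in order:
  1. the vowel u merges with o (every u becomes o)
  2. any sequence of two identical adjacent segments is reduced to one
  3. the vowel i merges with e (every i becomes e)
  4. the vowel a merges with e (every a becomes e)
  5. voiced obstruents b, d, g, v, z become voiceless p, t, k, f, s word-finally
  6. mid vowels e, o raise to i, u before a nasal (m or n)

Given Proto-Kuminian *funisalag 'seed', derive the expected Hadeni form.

funeselek

Hadeni: start from *funisalag.
  rule 1 (vowel merger): funisalag → fonisalag
  rule 2: no change — fonisalag
  rule 3 (vowel merger): fonisalag → fonesalag
  rule 4 (vowel merger): fonesalag → foneseleg
  rule 5 (final devoicing): foneseleg → foneselek
  rule 6 (pre-nasal raising): foneselek → funeselek
  ⇒ Hadeni funeselek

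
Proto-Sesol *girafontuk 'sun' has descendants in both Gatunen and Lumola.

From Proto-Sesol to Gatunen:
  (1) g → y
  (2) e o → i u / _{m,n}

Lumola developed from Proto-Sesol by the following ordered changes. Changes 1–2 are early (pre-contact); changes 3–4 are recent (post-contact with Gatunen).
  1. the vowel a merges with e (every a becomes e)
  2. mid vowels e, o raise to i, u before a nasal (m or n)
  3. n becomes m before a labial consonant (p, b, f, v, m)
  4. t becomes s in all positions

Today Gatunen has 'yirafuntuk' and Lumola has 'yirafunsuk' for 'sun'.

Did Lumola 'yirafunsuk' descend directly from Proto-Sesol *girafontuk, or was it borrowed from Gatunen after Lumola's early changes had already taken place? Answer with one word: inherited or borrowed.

If inherited, *girafontuk would pass through all of Lumola's changes:
Lumola: start from *girafontuk.
  rule 1 (vowel merger): girafontuk → girefontuk
  rule 2 (pre-nasal raising): girefontuk → girefuntuk
  rule 3: no change — girefuntuk
  rule 4 (unconditioned shift): girefuntuk → girefunsuk
  ⇒ Lumola girefunsuk
If borrowed from Gatunen 'yirafuntuk' after the early changes, it would undergo only the recent ones:
  rule 3 (nasal place assimilation): no change (yirafuntuk)
  rule 4 (unconditioned shift): yirafuntuk → yirafunsuk
  ⇒ as a loan: yirafunsuk
Lumola 'yirafunsuk' matches the loan outcome 'yirafunsuk', not the inherited 'girefunsuk' — it skipped the early Lumola changes, so it was borrowed from Gatunen.

borrowed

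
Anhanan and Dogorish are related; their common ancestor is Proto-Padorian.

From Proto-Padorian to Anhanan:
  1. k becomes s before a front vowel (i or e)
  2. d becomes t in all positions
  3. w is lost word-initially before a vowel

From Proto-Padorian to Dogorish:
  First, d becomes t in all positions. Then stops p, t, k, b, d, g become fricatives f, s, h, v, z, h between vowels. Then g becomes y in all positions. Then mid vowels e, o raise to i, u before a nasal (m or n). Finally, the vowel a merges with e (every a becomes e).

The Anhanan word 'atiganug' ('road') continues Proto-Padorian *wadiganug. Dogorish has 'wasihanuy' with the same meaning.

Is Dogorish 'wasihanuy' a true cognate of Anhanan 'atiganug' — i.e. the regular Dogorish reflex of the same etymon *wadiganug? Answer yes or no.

Derive the expected Dogorish reflex of *wadiganug:
Dogorish: start from *wadiganug.
  rule 1 (unconditioned shift): wadiganug → watiganug
  rule 2 (intervocalic lenition): watiganug → wasihanug
  rule 3 (unconditioned shift): wasihanug → wasihanuy
  rule 4: no change — wasihanuy
  rule 5 (vowel merger): wasihanuy → wesihenuy
  ⇒ Dogorish wesihenuy
The regular Dogorish reflex would be 'wesihenuy', but the attested form is 'wasihanuy'. The correspondence is irregular, so they are not cognates (the Dogorish form has a different source).

no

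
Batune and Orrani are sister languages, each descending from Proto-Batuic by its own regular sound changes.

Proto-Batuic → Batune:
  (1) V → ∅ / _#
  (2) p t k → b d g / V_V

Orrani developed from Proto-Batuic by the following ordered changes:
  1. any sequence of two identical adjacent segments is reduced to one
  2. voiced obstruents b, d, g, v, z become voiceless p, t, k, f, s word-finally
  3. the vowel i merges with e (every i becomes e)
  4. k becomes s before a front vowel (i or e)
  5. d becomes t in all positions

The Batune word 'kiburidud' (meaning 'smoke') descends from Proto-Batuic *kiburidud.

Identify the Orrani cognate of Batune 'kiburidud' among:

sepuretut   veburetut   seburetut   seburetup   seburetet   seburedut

Orrani: *kiburidud > kiburidut > keburedut > seburedut > seburetut  (by final devoicing, vowel merger, palatalisation, unconditioned shift)
Among the options, 'seburetut' alone shows every Orrani change applied in order.

seburetut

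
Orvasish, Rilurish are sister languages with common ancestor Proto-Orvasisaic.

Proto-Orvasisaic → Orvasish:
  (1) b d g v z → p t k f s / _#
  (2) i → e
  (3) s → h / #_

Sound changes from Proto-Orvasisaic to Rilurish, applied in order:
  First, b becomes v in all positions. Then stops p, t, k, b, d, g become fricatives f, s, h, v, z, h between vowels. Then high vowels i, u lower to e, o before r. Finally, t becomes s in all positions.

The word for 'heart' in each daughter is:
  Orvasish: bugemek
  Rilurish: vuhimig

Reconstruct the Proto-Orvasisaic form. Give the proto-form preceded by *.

Position 3: Orvasish has g, Rilurish has h. Orvasish preserves g here (none of its changes turn any other segment into g), so the proto-segment is *g.
Position 7: Orvasish has k, Rilurish has g. Rilurish preserves g here (none of its changes turn any other segment into g), so the proto-segment is *g.
Position 4: Orvasish has e, Rilurish has i. Rilurish preserves i here (none of its changes turn any other segment into i), so the proto-segment is *i.
This points to *bugimig. Verify forward in each daughter:
Orvasish: *bugimig > bugimik > bugemek  (by final devoicing, vowel merger)
Rilurish: *bugimig > vugimig > vuhimig  (by unconditioned shift, intervocalic lenition)
Only *bugimig yields all of Orvasish bugemek, Rilurish vuhimig.

*bugimig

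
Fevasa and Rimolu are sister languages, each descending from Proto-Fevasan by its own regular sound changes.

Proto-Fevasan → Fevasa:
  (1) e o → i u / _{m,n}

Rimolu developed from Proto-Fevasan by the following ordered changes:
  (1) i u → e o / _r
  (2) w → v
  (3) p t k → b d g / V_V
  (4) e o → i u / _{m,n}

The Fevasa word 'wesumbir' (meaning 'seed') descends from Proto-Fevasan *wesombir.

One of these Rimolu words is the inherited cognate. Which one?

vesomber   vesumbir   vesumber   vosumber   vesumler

Rimolu: *wesombir > wesomber > vesomber > vesumber  (by pre-rhotic lowering, unconditioned shift, pre-nasal raising)
Only 'vesumber' matches the regular Rimolu development of *wesombir.

vesumber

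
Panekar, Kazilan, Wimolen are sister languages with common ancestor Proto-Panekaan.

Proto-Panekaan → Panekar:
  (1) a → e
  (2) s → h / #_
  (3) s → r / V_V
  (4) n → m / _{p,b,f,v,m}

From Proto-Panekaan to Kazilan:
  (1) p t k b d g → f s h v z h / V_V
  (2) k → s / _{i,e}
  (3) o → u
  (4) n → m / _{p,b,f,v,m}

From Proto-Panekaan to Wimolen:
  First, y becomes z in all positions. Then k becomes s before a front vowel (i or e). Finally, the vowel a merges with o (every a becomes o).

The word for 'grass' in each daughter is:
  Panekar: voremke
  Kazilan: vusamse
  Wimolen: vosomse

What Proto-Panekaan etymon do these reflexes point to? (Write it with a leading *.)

*vosamke

Position 2: Panekar has o, Kazilan has u, Wimolen has o. Panekar preserves o here (none of its changes turn any other segment into o), so the proto-segment is *o.
Position 4: Panekar has e, Kazilan has a, Wimolen has o. Kazilan preserves a here (none of its changes turn any other segment into a), so the proto-segment is *a.
Verify the candidate proto-form against each daughter:
Panekar: start from *vosamke.
  rule 1 (vowel merger): vosamke → vosemke
  rule 2: no change — vosemke
  rule 3 (rhotacism): vosemke → voremke
  rule 4: no change — voremke
  ⇒ Panekar voremke
Kazilan: *vosamke > vosamse > vusamse  (by palatalisation, vowel merger)
Wimolen: start from *vosamke.
  rule 1: no change — vosamke
  rule 2 (palatalisation): vosamke → vosamse
  rule 3 (vowel merger): vosamse → vosomse
  ⇒ Wimolen vosomse
No other proto-form is consistent with every reflex, so the reconstruction is *vosamke.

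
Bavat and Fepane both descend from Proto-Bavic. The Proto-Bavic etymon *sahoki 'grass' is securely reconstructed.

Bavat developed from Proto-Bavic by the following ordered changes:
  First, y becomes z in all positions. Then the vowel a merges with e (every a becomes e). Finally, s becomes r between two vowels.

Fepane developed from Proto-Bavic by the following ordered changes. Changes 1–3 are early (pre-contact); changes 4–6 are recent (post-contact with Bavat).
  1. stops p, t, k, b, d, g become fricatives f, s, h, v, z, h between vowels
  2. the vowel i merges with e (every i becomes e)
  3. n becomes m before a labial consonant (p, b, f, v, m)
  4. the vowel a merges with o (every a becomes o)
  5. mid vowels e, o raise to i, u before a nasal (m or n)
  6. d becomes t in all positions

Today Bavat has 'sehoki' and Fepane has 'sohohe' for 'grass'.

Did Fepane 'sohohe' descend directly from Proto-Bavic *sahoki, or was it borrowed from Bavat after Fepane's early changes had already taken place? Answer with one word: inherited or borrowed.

If inherited, *sahoki would pass through all of Fepane's changes:
Fepane: start from *sahoki.
  rule 1 (intervocalic lenition): sahoki → sahohi
  rule 2 (vowel merger): sahohi → sahohe
  rule 3: no change — sahohe
  rule 4 (vowel merger): sahohe → sohohe
  rule 5: no change — sohohe
  rule 6: no change — sohohe
  ⇒ Fepane sohohe
If borrowed from Bavat 'sehoki' after the early changes, it would undergo only the recent ones:
  rule 4 (vowel merger): no change (sehoki)
  rule 5 (pre-nasal raising): no change (sehoki)
  rule 6 (unconditioned shift): no change (sehoki)
  ⇒ as a loan: sehoki
Fepane 'sohohe' matches the inherited outcome exactly, so it is an inherited cognate, not a loan.

inherited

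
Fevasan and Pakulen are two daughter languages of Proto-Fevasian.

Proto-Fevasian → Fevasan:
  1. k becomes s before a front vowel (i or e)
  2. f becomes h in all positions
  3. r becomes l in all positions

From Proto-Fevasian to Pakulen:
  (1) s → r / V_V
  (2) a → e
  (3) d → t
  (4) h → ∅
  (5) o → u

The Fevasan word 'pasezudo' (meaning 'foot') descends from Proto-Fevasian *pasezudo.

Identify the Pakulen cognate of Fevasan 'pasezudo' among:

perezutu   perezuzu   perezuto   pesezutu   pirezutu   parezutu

Pakulen: start from *pasezudo.
  rule 1 (rhotacism): pasezudo → parezudo
  rule 2 (vowel merger): parezudo → perezudo
  rule 3 (unconditioned shift): perezudo → perezuto
  rule 4: no change — perezuto
  rule 5 (vowel merger): perezuto → perezutu
  ⇒ Pakulen perezutu
Among the options, 'perezutu' alone shows every Pakulen change applied in order.

perezutu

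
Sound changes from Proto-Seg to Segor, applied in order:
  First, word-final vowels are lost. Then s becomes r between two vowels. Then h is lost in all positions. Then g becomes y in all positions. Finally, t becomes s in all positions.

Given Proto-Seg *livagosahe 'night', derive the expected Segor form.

Segor: *livagosahe
  livagosahe → livagosah   [apocope]
  livagosah → livagorah   [rhotacism]
  livagorah → livagora   [h-loss]
  livagora → livayora   [unconditioned shift]
  livayora (rule 5 does not apply)
  giving Segor livayora.

livayora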